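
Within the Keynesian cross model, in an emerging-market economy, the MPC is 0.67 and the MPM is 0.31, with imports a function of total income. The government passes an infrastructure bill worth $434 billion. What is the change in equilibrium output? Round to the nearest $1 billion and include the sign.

+$678 billion

Expenditure multiplier = 1/(1 − c + m) = 1/(1 − 0.67 + 0.31) = 1/0.64 ≈ 1.563.
ΔY = k × ΔG = (+$434 billion) / 0.64 ≈ +$678 billion.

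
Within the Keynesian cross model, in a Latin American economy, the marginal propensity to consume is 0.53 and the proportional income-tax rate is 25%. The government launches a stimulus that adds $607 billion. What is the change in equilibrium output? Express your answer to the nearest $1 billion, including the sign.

Expenditure multiplier = 1/(1 − c(1−t)) = 1/(1 − 0.53×0.75) = 1/0.6025 ≈ 1.66.
ΔY = k × ΔG = (+$607 billion) / 0.6025 ≈ +$1,007 billion.

+$1,007 billion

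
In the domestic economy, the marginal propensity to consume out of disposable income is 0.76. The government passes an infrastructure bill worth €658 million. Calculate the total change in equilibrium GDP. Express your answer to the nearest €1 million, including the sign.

Spending multiplier = 1/(1 − MPC) = 1/(1 − 0.76) = 1/0.24 ≈ 4.167.
ΔY = k × ΔG = (+€658 million) / 0.24 ≈ +€2,742 million.

+€2,742 million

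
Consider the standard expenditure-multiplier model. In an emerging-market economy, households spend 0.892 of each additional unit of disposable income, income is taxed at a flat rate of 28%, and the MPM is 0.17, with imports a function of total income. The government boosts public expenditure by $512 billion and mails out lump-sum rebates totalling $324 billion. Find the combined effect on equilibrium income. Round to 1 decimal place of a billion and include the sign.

Expenditure multiplier = 1/(1 − c(1−t) + m) = 1/(1 − 0.892×0.72 + 0.17) = 1/0.52776 ≈ 1.895.
ΔG contributes k·ΔG = (+$512 billion) / 0.52776 ≈ +$970.1 billion.
ΔT of −$324 billion changes first-round spending by −c·ΔT = +$289.008 billion, contributing k·(−c·ΔT) = (+$289.008 billion) / 0.52776 ≈ +$547.6 billion.
Net ΔY = k(ΔG − c·ΔT) = (+$801.008 billion) / 0.52776 ≈ +$1,517.8 billion.

+$1,517.8 billion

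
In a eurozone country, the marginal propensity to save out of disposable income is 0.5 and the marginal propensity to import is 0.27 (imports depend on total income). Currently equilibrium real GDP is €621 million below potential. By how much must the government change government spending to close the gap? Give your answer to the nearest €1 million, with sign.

+€478 million

MPC = 1 − MPS = 1 − 0.5 = 0.5.
Spending multiplier = 1/(1 − c + m) = 1/(1 − 0.5 + 0.27) = 1/0.77 ≈ 1.299.
Need ΔY = +€621 million, so ΔG = ΔY/k = (+€621 million) × 0.77 ≈ +€478 million.
The government should increase government spending by €478 million.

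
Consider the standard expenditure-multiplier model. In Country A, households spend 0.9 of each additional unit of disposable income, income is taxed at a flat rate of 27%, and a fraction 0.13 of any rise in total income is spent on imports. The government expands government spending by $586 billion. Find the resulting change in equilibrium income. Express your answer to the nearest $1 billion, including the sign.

+$1,239 billion

Government-spending multiplier = 1/(1 − c(1−t) + m) = 1/(1 − 0.9×0.73 + 0.13) = 1/0.473 ≈ 2.114.
ΔY = k × ΔG = (+$586 billion) / 0.473 ≈ +$1,239 billion.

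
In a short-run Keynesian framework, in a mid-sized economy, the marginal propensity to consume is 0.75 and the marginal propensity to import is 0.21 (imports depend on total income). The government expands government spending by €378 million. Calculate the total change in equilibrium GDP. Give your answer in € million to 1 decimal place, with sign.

Spending multiplier = 1/(1 − c + m) = 1/(1 − 0.75 + 0.21) = 1/0.46 ≈ 2.174.
ΔY = k × ΔG = (+€378 million) / 0.46 ≈ +€821.7 million.

+€821.7 million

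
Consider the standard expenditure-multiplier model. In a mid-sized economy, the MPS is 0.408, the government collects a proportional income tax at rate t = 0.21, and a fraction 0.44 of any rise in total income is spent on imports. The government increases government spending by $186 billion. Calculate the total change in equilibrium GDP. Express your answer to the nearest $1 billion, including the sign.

MPC = 1 − MPS = 1 − 0.408 = 0.592.
Government-spending multiplier = 1/(1 − c(1−t) + m) = 1/(1 − 0.592×0.79 + 0.44) = 1/0.97232 ≈ 1.028.
ΔY = k × ΔG = (+$186 billion) / 0.97232 ≈ +$191 billion.

+$191 billion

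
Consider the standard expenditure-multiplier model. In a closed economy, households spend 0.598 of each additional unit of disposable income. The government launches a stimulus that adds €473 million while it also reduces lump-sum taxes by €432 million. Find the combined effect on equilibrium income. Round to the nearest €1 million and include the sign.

Expenditure multiplier = 1/(1 − MPC) = 1/(1 − 0.598) = 1/0.402 ≈ 2.488.
ΔG contributes k·ΔG = (+€473 million) / 0.402 ≈ +€1,176.6 million.
ΔT of −€432 million changes first-round spending by −c·ΔT = +€258.336 million, contributing k·(−c·ΔT) = (+€258.336 million) / 0.402 ≈ +€642.6 million.
Net ΔY = k(ΔG − c·ΔT) = (+€731.336 million) / 0.402 ≈ +€1,819 million.

+€1,819 million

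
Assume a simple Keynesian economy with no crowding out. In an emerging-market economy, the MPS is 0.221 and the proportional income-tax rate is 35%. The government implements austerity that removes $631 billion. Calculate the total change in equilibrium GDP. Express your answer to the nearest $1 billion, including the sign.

MPC = 1 − MPS = 1 − 0.221 = 0.779.
Spending multiplier = 1/(1 − c(1−t)) = 1/(1 − 0.779×0.65) = 1/0.49365 ≈ 2.026.
ΔY = k × ΔG = (−$631 billion) / 0.49365 ≈ −$1,278 billion.

−$1,278 billion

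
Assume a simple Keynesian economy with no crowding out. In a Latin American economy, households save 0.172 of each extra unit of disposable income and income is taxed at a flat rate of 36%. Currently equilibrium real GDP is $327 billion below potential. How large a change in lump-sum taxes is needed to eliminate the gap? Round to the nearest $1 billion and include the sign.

−$186 billion

MPC = 1 − MPS = 1 − 0.172 = 0.828.
Spending multiplier = 1/(1 − c(1−t)) = 1/(1 − 0.828×0.64) = 1/0.47008 ≈ 2.127.
Tax multiplier = −c·k = −0.828/0.47008 ≈ −1.761. Need ΔY = +$327 billion, so ΔT = ΔY/(−c·k) = −(+$327 billion) × 0.47008 / 0.828 ≈ −$186 billion.
The government should cut lump-sum taxes by $186 billion.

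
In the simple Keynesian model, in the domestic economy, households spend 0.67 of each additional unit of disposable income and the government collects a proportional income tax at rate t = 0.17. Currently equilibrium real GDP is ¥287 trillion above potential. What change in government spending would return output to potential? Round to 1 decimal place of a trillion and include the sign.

−¥127.4 trillion

Spending multiplier = 1/(1 − c(1−t)) = 1/(1 − 0.67×0.83) = 1/0.4439 ≈ 2.253.
Need ΔY = −¥287 trillion, so ΔG = ΔY/k = (−¥287 trillion) × 0.4439 ≈ −¥127.4 trillion.
The government should cut government spending by ¥127.4 trillion.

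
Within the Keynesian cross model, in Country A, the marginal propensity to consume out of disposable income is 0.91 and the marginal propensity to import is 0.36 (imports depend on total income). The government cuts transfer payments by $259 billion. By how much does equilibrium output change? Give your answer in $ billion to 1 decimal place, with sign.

The transfer change shifts disposable income by −$259 billion, so first-round consumption changes by c·ΔTR = 0.91 × (−$259 billion) = −$235.69 billion.
Expenditure multiplier = 1/(1 − c + m) = 1/(1 − 0.91 + 0.36) = 1/0.45 ≈ 2.222.
The transfer multiplier is c × k ≈ 2.022, so ΔY = k × (c·ΔTR) = (−$235.69 billion) / 0.45 ≈ −$523.8 billion.

−$523.8 billion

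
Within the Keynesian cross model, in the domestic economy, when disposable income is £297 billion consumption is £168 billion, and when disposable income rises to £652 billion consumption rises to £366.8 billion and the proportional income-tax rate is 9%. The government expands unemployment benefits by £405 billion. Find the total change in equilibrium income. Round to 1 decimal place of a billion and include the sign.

+£462.5 billion

MPC = ΔC/ΔYd = (366.8 − 168)/(652 − 297) = 198.8/355 = 0.56.
The transfer change shifts disposable income by +£405 billion, so first-round consumption changes by c·ΔTR = 0.56 × (+£405 billion) = +£226.8 billion.
Expenditure multiplier = 1/(1 − c(1−t)) = 1/(1 − 0.56×0.91) = 1/0.4904 ≈ 2.039.
The transfer multiplier is c × k ≈ 1.142, so ΔY = k × (c·ΔTR) = (+£226.8 billion) / 0.4904 ≈ +£462.5 billion.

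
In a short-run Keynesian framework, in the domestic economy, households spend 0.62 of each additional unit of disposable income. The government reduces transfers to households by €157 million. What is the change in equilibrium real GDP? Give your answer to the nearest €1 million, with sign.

The transfer change shifts disposable income by −€157 million, so first-round consumption changes by c·ΔTR = 0.62 × (−€157 million) = −€97.34 million.
Expenditure multiplier = 1/(1 − MPC) = 1/(1 − 0.62) = 1/0.38 ≈ 2.632.
The transfer multiplier is c × k ≈ 1.632, so ΔY = k × (c·ΔTR) = (−€97.34 million) / 0.38 ≈ −€256 million.

−€256 million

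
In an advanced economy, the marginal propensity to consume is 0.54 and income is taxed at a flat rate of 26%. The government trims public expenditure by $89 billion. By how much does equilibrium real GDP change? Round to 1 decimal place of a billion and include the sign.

−$148.2 billion

Spending multiplier = 1/(1 − c(1−t)) = 1/(1 − 0.54×0.74) = 1/0.6004 ≈ 1.666.
ΔY = k × ΔG = (−$89 billion) / 0.6004 ≈ −$148.2 billion.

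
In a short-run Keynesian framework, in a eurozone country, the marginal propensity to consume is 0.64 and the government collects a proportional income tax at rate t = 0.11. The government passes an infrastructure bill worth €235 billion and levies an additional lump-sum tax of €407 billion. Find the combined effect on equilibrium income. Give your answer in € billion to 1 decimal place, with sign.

−€59.2 billion

Expenditure multiplier = 1/(1 − c(1−t)) = 1/(1 − 0.64×0.89) = 1/0.4304 ≈ 2.323.
ΔG contributes k·ΔG = (+€235 billion) / 0.4304 ≈ +€546 billion.
ΔT of +€407 billion changes first-round spending by −c·ΔT = −€260.48 billion, contributing k·(−c·ΔT) = (−€260.48 billion) / 0.4304 ≈ −€605.2 billion.
Net ΔY = k(ΔG − c·ΔT) = (−€25.48 billion) / 0.4304 ≈ −€59.2 billion.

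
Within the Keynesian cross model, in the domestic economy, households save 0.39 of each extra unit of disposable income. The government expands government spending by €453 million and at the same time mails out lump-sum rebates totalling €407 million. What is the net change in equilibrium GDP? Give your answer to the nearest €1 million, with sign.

+€1,798 million

MPC = 1 − MPS = 1 − 0.39 = 0.61.
Expenditure multiplier = 1/(1 − MPC) = 1/(1 − 0.61) = 1/0.39 ≈ 2.564.
ΔG contributes k·ΔG = (+€453 million) / 0.39 ≈ +€1,161.5 million.
ΔT of −€407 million changes first-round spending by −c·ΔT = +€248.27 million, contributing k·(−c·ΔT) = (+€248.27 million) / 0.39 ≈ +€636.6 million.
Net ΔY = k(ΔG − c·ΔT) = (+€701.27 million) / 0.39 ≈ +€1,798 million.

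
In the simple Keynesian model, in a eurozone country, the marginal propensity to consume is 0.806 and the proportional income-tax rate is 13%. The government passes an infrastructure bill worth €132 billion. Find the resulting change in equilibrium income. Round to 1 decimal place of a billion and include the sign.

Expenditure multiplier = 1/(1 − c(1−t)) = 1/(1 − 0.806×0.87) = 1/0.29878 ≈ 3.347.
ΔY = k × ΔG = (+€132 billion) / 0.29878 ≈ +€441.8 billion.

+€441.8 billion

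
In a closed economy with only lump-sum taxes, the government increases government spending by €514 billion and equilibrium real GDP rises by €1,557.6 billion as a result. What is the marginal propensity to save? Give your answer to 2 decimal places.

Implied spending multiplier k = ΔY/ΔG = 1,557.6/514 ≈ 3.0304.
Since k = 1/(1 − MPC), MPC = 1 − 1/k = 1 − ΔG/ΔY = 1 − 514/1,557.6 ≈ 0.67.
MPS = 1 − MPC = 0.33.

0.33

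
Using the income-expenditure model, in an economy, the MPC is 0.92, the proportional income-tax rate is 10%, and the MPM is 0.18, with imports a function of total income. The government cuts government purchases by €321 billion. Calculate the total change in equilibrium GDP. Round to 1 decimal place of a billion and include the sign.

Government-spending multiplier = 1/(1 − c(1−t) + m) = 1/(1 − 0.92×0.9 + 0.18) = 1/0.352 ≈ 2.841.
ΔY = k × ΔG = (−€321 billion) / 0.352 ≈ −€911.9 billion.

−€911.9 billion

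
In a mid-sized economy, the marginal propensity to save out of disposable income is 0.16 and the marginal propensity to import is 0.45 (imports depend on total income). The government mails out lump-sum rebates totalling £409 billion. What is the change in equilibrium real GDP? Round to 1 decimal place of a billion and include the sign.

MPC = 1 − MPS = 1 − 0.16 = 0.84.
A lump-sum tax change of −£409 billion shifts disposable income by +£409 billion; first-round consumption changes by −c × ΔT = −0.84 × (−£409 billion) = +£343.56 billion.
Expenditure multiplier = 1/(1 − c + m) = 1/(1 − 0.84 + 0.45) = 1/0.61 ≈ 1.639.
The tax multiplier is −c × k ≈ −1.377, so ΔY = k × (−c·ΔT) = (+£343.56 billion) / 0.61 ≈ +£563.2 billion.

+£563.2 billion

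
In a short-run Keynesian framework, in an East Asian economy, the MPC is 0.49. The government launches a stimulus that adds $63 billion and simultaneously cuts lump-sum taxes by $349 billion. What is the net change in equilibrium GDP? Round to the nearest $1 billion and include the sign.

Expenditure multiplier = 1/(1 − MPC) = 1/(1 − 0.49) = 1/0.51 ≈ 1.961.
ΔG contributes k·ΔG = (+$63 billion) / 0.51 ≈ +$123.5 billion.
ΔT of −$349 billion changes first-round spending by −c·ΔT = +$171.01 billion, contributing k·(−c·ΔT) = (+$171.01 billion) / 0.51 ≈ +$335.3 billion.
Net ΔY = k(ΔG − c·ΔT) = (+$234.01 billion) / 0.51 ≈ +$459 billion.

+$459 billion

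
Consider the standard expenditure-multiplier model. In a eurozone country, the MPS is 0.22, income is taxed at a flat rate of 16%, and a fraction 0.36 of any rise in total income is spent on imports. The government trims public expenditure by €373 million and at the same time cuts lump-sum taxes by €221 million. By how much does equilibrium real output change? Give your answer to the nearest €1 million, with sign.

MPC = 1 − MPS = 1 − 0.22 = 0.78.
Expenditure multiplier = 1/(1 − c(1−t) + m) = 1/(1 − 0.78×0.84 + 0.36) = 1/0.7048 ≈ 1.419.
ΔG contributes k·ΔG = (−€373 million) / 0.7048 ≈ −€529.2 million.
ΔT of −€221 million changes first-round spending by −c·ΔT = +€172.38 million, contributing k·(−c·ΔT) = (+€172.38 million) / 0.7048 ≈ +€244.6 million.
Net ΔY = k(ΔG − c·ΔT) = (−€200.62 million) / 0.7048 ≈ −€285 million.

−€285 million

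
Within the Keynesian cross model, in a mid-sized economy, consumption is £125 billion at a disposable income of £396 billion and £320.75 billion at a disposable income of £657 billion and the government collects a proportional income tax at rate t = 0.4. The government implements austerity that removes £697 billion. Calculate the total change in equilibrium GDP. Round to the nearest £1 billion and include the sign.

−£1,267 billion

MPC = ΔC/ΔYd = (320.75 − 125)/(657 − 396) = 195.75/261 = 0.75.
Government-spending multiplier = 1/(1 − c(1−t)) = 1/(1 − 0.75×0.6) = 1/0.55 ≈ 1.818.
ΔY = k × ΔG = (−£697 billion) / 0.55 ≈ −£1,267 billion.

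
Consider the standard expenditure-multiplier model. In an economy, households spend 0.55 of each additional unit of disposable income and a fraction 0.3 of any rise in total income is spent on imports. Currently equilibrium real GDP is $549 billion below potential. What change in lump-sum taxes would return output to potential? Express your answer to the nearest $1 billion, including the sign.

Spending multiplier = 1/(1 − c + m) = 1/(1 − 0.55 + 0.3) = 1/0.75 ≈ 1.333.
Tax multiplier = −c·k = −0.55/0.75 ≈ −0.733. Need ΔY = +$549 billion, so ΔT = ΔY/(−c·k) = −(+$549 billion) × 0.75 / 0.55 ≈ −$749 billion.
The government should cut lump-sum taxes by $749 billion.

−$749 billion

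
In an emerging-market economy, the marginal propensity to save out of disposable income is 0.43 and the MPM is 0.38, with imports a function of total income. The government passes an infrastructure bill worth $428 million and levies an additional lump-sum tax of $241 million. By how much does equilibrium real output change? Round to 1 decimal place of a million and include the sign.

+$358.8 million

MPC = 1 − MPS = 1 − 0.43 = 0.57.
Expenditure multiplier = 1/(1 − c + m) = 1/(1 − 0.57 + 0.38) = 1/0.81 ≈ 1.235.
ΔG contributes k·ΔG = (+$428 million) / 0.81 ≈ +$528.4 million.
ΔT of +$241 million changes first-round spending by −c·ΔT = −$137.37 million, contributing k·(−c·ΔT) = (−$137.37 million) / 0.81 ≈ −$169.6 million.
Net ΔY = k(ΔG − c·ΔT) = (+$290.63 million) / 0.81 ≈ +$358.8 million.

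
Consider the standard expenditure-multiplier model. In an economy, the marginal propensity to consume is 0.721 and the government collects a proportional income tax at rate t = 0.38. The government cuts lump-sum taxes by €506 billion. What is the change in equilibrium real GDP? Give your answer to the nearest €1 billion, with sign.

+€660 billion

A lump-sum tax change of −€506 billion shifts disposable income by +€506 billion; first-round consumption changes by −c × ΔT = −0.721 × (−€506 billion) = +€364.826 billion.
Expenditure multiplier = 1/(1 − c(1−t)) = 1/(1 − 0.721×0.62) = 1/0.55298 ≈ 1.808.
The tax multiplier is −c × k ≈ −1.304, so ΔY = k × (−c·ΔT) = (+€364.826 billion) / 0.55298 ≈ +€660 billion.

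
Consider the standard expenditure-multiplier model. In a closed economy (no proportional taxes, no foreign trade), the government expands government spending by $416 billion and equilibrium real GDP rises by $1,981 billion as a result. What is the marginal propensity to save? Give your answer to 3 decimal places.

Implied spending multiplier k = ΔY/ΔG = 1,981/416 ≈ 4.762.
Since k = 1/(1 − MPC), MPC = 1 − 1/k = 1 − ΔG/ΔY = 1 − 416/1,981 ≈ 0.790.
MPS = 1 − MPC = 0.210.

0.210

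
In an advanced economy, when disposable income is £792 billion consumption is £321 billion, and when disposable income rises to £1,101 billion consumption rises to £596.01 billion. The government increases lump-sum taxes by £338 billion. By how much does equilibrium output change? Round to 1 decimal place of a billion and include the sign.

−£2,734.7 billion

MPC = ΔC/ΔYd = (596.01 − 321)/(1,101 − 792) = 275.01/309 = 0.89.
A lump-sum tax change of +£338 billion shifts disposable income by −£338 billion; first-round consumption changes by −c × ΔT = −0.89 × (+£338 billion) = −£300.82 billion.
Expenditure multiplier = 1/(1 − MPC) = 1/(1 − 0.89) = 1/0.11 ≈ 9.091.
The tax multiplier is −c × k ≈ −8.091, so ΔY = k × (−c·ΔT) = (−£300.82 billion) / 0.11 ≈ −£2,734.7 billion.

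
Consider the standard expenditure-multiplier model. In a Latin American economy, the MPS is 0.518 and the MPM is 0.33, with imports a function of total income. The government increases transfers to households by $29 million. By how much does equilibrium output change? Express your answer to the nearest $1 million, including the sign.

MPC = 1 − MPS = 1 − 0.518 = 0.482.
The transfer change shifts disposable income by +$29 million, so first-round consumption changes by c·ΔTR = 0.482 × (+$29 million) = +$13.978 million.
Expenditure multiplier = 1/(1 − c + m) = 1/(1 − 0.482 + 0.33) = 1/0.848 ≈ 1.179.
The transfer multiplier is c × k ≈ 0.568, so ΔY = k × (c·ΔTR) = (+$13.978 million) / 0.848 ≈ +$16 million.

+$16 million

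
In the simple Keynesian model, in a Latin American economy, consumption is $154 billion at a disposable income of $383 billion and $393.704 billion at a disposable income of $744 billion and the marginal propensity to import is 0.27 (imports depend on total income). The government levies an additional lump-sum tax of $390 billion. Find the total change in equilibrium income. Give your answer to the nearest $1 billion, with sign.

−$427 billion

MPC = ΔC/ΔYd = (393.704 − 154)/(744 − 383) = 239.704/361 = 0.664.
A lump-sum tax change of +$390 billion shifts disposable income by −$390 billion; first-round consumption changes by −c × ΔT = −0.664 × (+$390 billion) = −$258.96 billion.
Expenditure multiplier = 1/(1 − c + m) = 1/(1 − 0.664 + 0.27) = 1/0.606 ≈ 1.65.
The tax multiplier is −c × k ≈ −1.096, so ΔY = k × (−c·ΔT) = (−$258.96 billion) / 0.606 ≈ −$427 billion.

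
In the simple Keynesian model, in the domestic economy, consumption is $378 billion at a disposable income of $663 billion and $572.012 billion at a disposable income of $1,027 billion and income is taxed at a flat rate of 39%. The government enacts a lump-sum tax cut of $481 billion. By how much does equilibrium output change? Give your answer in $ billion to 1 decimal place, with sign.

+$379.9 billion

MPC = ΔC/ΔYd = (572.012 − 378)/(1,027 − 663) = 194.012/364 = 0.533.
A lump-sum tax change of −$481 billion shifts disposable income by +$481 billion; first-round consumption changes by −c × ΔT = −0.533 × (−$481 billion) = +$256.373 billion.
Expenditure multiplier = 1/(1 − c(1−t)) = 1/(1 − 0.533×0.61) = 1/0.67487 ≈ 1.482.
The tax multiplier is −c × k ≈ −0.79, so ΔY = k × (−c·ΔT) = (+$256.373 billion) / 0.67487 ≈ +$379.9 billion.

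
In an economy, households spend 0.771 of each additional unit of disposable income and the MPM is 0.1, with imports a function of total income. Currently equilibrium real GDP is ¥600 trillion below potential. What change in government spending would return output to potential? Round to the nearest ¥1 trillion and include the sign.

+¥197 trillion

Spending multiplier = 1/(1 − c + m) = 1/(1 − 0.771 + 0.1) = 1/0.329 ≈ 3.04.
Need ΔY = +¥600 trillion, so ΔG = ΔY/k = (+¥600 trillion) × 0.329 ≈ +¥197 trillion.
The government should increase government spending by ¥197 trillion.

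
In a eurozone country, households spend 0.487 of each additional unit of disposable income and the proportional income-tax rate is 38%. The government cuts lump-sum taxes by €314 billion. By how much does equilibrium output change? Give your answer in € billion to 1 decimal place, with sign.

A lump-sum tax change of −€314 billion shifts disposable income by +€314 billion; first-round consumption changes by −c × ΔT = −0.487 × (−€314 billion) = +€152.918 billion.
Expenditure multiplier = 1/(1 − c(1−t)) = 1/(1 − 0.487×0.62) = 1/0.69806 ≈ 1.433.
The tax multiplier is −c × k ≈ −0.698, so ΔY = k × (−c·ΔT) = (+€152.918 billion) / 0.69806 ≈ +€219.1 billion.

+€219.1 billion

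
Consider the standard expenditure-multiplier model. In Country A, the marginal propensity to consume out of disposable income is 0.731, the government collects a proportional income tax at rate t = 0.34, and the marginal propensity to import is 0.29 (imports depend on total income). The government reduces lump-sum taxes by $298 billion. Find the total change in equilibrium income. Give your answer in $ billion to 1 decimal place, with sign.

A lump-sum tax change of −$298 billion shifts disposable income by +$298 billion; first-round consumption changes by −c × ΔT = −0.731 × (−$298 billion) = +$217.838 billion.
Expenditure multiplier = 1/(1 − c(1−t) + m) = 1/(1 − 0.731×0.66 + 0.29) = 1/0.80754 ≈ 1.238.
The tax multiplier is −c × k ≈ −0.905, so ΔY = k × (−c·ΔT) = (+$217.838 billion) / 0.80754 ≈ +$269.8 billion.

+$269.8 billion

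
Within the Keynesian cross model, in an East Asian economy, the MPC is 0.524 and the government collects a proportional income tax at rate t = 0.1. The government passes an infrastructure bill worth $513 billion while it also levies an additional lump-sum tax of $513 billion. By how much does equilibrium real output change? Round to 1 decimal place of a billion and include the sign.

Expenditure multiplier = 1/(1 − c(1−t)) = 1/(1 − 0.524×0.9) = 1/0.5284 ≈ 1.893.
ΔG contributes k·ΔG = (+$513 billion) / 0.5284 ≈ +$970.9 billion.
ΔT of +$513 billion changes first-round spending by −c·ΔT = −$268.812 billion, contributing k·(−c·ΔT) = (−$268.812 billion) / 0.5284 ≈ −$508.7 billion.
Net ΔY = k(ΔG − c·ΔT) = (+$244.188 billion) / 0.5284 ≈ +$462.1 billion.

+$462.1 billion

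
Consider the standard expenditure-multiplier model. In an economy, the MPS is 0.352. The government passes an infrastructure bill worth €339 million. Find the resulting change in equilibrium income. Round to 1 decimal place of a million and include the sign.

MPC = 1 − MPS = 1 − 0.352 = 0.648.
Expenditure multiplier = 1/(1 − MPC) = 1/(1 − 0.648) = 1/0.352 ≈ 2.841.
ΔY = k × ΔG = (+€339 million) / 0.352 ≈ +€963.1 million.

+€963.1 million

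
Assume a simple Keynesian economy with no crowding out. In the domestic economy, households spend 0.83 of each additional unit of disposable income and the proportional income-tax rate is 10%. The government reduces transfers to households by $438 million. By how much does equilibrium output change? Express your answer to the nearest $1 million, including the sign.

−$1,437 million

The transfer change shifts disposable income by −$438 million, so first-round consumption changes by c·ΔTR = 0.83 × (−$438 million) = −$363.54 million.
Expenditure multiplier = 1/(1 − c(1−t)) = 1/(1 − 0.83×0.9) = 1/0.253 ≈ 3.953.
The transfer multiplier is c × k ≈ 3.281, so ΔY = k × (c·ΔTR) = (−$363.54 million) / 0.253 ≈ −$1,437 million.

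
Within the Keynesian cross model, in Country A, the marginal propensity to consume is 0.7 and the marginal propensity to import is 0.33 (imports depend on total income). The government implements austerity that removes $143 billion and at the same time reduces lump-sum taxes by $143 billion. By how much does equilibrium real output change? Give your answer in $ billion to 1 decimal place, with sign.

−$68.1 billion

Expenditure multiplier = 1/(1 − c + m) = 1/(1 − 0.7 + 0.33) = 1/0.63 ≈ 1.587.
ΔG contributes k·ΔG = (−$143 billion) / 0.63 ≈ −$227 billion.
ΔT of −$143 billion changes first-round spending by −c·ΔT = +$100.1 billion, contributing k·(−c·ΔT) = (+$100.1 billion) / 0.63 ≈ +$158.9 billion.
Net ΔY = k(ΔG − c·ΔT) = (−$42.9 billion) / 0.63 ≈ −$68.1 billion.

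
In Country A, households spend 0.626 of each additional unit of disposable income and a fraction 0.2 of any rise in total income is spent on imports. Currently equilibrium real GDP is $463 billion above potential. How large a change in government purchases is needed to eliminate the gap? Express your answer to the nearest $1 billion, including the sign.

Spending multiplier = 1/(1 − c + m) = 1/(1 − 0.626 + 0.2) = 1/0.574 ≈ 1.742.
Need ΔY = −$463 billion, so ΔG = ΔY/k = (−$463 billion) × 0.574 ≈ −$266 billion.
The government should cut government purchases by $266 billion.

−$266 billion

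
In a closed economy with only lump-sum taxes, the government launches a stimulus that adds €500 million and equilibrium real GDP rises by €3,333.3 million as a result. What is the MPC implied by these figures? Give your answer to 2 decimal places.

0.85

Implied spending multiplier k = ΔY/ΔG = 3,333.3/500 = 6.6666.
Since k = 1/(1 − MPC), MPC = 1 − 1/k = 1 − ΔG/ΔY = 1 − 500/3,333.3 ≈ 0.85.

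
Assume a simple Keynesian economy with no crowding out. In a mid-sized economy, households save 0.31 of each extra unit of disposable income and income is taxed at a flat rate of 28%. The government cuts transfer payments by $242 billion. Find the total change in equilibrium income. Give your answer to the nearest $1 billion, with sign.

MPC = 1 − MPS = 1 − 0.31 = 0.69.
The transfer change shifts disposable income by −$242 billion, so first-round consumption changes by c·ΔTR = 0.69 × (−$242 billion) = −$166.98 billion.
Expenditure multiplier = 1/(1 − c(1−t)) = 1/(1 − 0.69×0.72) = 1/0.5032 ≈ 1.987.
The transfer multiplier is c × k ≈ 1.371, so ΔY = k × (c·ΔTR) = (−$166.98 billion) / 0.5032 ≈ −$332 billion.

−$332 billion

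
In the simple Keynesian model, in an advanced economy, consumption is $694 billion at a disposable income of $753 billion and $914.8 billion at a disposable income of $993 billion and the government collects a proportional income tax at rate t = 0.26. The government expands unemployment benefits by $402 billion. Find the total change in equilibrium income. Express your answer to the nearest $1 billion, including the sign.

+$1,159 billion

MPC = ΔC/ΔYd = (914.8 − 694)/(993 − 753) = 220.8/240 = 0.92.
The transfer change shifts disposable income by +$402 billion, so first-round consumption changes by c·ΔTR = 0.92 × (+$402 billion) = +$369.84 billion.
Expenditure multiplier = 1/(1 − c(1−t)) = 1/(1 − 0.92×0.74) = 1/0.3192 ≈ 3.133.
The transfer multiplier is c × k ≈ 2.882, so ΔY = k × (c·ΔTR) = (+$369.84 billion) / 0.3192 ≈ +$1,159 billion.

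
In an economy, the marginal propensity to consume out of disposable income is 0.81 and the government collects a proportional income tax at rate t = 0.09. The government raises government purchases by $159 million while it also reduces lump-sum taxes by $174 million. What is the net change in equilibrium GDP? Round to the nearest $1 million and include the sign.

+$1,141 million

Expenditure multiplier = 1/(1 − c(1−t)) = 1/(1 − 0.81×0.91) = 1/0.2629 ≈ 3.804.
ΔG contributes k·ΔG = (+$159 million) / 0.2629 ≈ +$604.8 million.
ΔT of −$174 million changes first-round spending by −c·ΔT = +$140.94 million, contributing k·(−c·ΔT) = (+$140.94 million) / 0.2629 ≈ +$536.1 million.
Net ΔY = k(ΔG − c·ΔT) = (+$299.94 million) / 0.2629 ≈ +$1,141 million.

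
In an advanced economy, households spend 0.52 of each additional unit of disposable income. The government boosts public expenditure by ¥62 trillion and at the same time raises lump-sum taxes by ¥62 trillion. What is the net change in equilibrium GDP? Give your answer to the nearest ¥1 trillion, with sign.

+¥62 trillion

Expenditure multiplier = 1/(1 − MPC) = 1/(1 − 0.52) = 1/0.48 ≈ 2.083.
ΔG contributes k·ΔG = (+¥62 trillion) / 0.48 ≈ +¥129.2 trillion.
ΔT of +¥62 trillion changes first-round spending by −c·ΔT = −¥32.24 trillion, contributing k·(−c·ΔT) = (−¥32.24 trillion) / 0.48 ≈ −¥67.2 trillion.
With ΔG = ΔT and no other leakages, the balanced-budget multiplier is 1, so ΔY = ΔG = +¥62 trillion.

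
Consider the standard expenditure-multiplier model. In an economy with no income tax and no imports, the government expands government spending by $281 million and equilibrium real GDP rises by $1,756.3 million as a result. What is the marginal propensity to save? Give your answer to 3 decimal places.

0.160

Implied spending multiplier k = ΔY/ΔG = 1,756.3/281 ≈ 6.2502.
Since k = 1/(1 − MPC), MPC = 1 − 1/k = 1 − ΔG/ΔY = 1 − 281/1,756.3 ≈ 0.840.
MPS = 1 − MPC = 0.160.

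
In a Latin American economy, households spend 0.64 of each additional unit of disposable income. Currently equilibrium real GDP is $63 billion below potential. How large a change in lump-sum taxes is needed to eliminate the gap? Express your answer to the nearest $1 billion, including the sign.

Spending multiplier = 1/(1 − MPC) = 1/(1 − 0.64) = 1/0.36 ≈ 2.778.
Tax multiplier = −c·k = −0.64/0.36 ≈ −1.778. Need ΔY = +$63 billion, so ΔT = ΔY/(−c·k) = −(+$63 billion) × 0.36 / 0.64 ≈ −$35 billion.
The government should cut lump-sum taxes by $35 billion.

−$35 billion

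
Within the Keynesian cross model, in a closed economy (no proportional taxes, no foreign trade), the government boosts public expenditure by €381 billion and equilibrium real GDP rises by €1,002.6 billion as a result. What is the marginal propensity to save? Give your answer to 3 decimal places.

Implied spending multiplier k = ΔY/ΔG = 1,002.6/381 ≈ 2.6315.
Since k = 1/(1 − MPC), MPC = 1 − 1/k = 1 − ΔG/ΔY = 1 − 381/1,002.6 ≈ 0.620.
MPS = 1 − MPC = 0.380.

0.380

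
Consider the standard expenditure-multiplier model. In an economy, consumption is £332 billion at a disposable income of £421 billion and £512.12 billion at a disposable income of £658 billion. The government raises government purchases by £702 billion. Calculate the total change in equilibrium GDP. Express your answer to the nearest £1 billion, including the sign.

MPC = ΔC/ΔYd = (512.12 − 332)/(658 − 421) = 180.12/237 = 0.76.
Expenditure multiplier = 1/(1 − MPC) = 1/(1 − 0.76) = 1/0.24 ≈ 4.167.
ΔY = k × ΔG = (+£702 billion) / 0.24 = +£2,925 billion.

+£2,925 billion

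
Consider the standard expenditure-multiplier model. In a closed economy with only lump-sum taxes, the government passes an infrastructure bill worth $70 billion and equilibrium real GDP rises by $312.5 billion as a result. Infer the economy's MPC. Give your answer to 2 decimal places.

Implied spending multiplier k = ΔY/ΔG = 312.5/70 ≈ 4.4643.
Since k = 1/(1 − MPC), MPC = 1 − 1/k = 1 − ΔG/ΔY = 1 − 70/312.5 ≈ 0.78.

0.78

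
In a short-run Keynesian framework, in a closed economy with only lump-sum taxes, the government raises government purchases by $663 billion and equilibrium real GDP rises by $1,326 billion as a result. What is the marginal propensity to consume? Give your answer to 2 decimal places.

Implied spending multiplier k = ΔY/ΔG = 1,326/663 = 2.
Since k = 1/(1 − MPC), MPC = 1 − 1/k = 1 − ΔG/ΔY = 1 − 663/1,326 = 0.50.

0.50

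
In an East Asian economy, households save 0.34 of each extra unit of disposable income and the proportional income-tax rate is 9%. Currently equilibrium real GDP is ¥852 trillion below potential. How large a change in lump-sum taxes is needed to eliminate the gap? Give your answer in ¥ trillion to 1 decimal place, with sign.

−¥515.6 trillion

MPC = 1 − MPS = 1 − 0.34 = 0.66.
Spending multiplier = 1/(1 − c(1−t)) = 1/(1 − 0.66×0.91) = 1/0.3994 ≈ 2.504.
Tax multiplier = −c·k = −0.66/0.3994 ≈ −1.652. Need ΔY = +¥852 trillion, so ΔT = ΔY/(−c·k) = −(+¥852 trillion) × 0.3994 / 0.66 ≈ −¥515.6 trillion.
The government should cut lump-sum taxes by ¥515.6 trillion.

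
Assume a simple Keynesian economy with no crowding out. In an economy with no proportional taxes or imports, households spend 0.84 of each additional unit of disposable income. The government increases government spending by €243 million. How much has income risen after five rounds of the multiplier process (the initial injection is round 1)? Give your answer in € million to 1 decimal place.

Round 1 adds ΔG = €243 million; each later round is MPC = 0.84 times the previous.
After 5 rounds: 243 + 204.12 + 171.4608 + 144.027072 + 120.98274048 = ΔG·(1 − c^5)/(1 − c) = 243 × (1 − 0.4182119424)/0.16 ≈ €883.6 million.

€883.6 million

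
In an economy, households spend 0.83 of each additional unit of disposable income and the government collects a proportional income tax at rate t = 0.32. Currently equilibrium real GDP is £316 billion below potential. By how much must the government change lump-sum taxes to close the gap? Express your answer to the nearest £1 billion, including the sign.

−£166 billion

Spending multiplier = 1/(1 − c(1−t)) = 1/(1 − 0.83×0.68) = 1/0.4356 ≈ 2.296.
Tax multiplier = −c·k = −0.83/0.4356 ≈ −1.905. Need ΔY = +£316 billion, so ΔT = ΔY/(−c·k) = −(+£316 billion) × 0.4356 / 0.83 ≈ −£166 billion.
The government should cut lump-sum taxes by £166 billion.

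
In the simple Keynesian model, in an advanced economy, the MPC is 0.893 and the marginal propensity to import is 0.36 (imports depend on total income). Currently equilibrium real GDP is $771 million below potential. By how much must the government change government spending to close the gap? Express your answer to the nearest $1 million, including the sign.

Spending multiplier = 1/(1 − c + m) = 1/(1 − 0.893 + 0.36) = 1/0.467 ≈ 2.141.
Need ΔY = +$771 million, so ΔG = ΔY/k = (+$771 million) × 0.467 ≈ +$360 million.
The government should increase government spending by $360 million.

+$360 million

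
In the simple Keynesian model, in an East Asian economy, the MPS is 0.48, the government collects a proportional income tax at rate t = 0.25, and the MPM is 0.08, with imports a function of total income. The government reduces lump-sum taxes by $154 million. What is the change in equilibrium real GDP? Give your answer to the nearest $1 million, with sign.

+$116 million

MPC = 1 − MPS = 1 − 0.48 = 0.52.
A lump-sum tax change of −$154 million shifts disposable income by +$154 million; first-round consumption changes by −c × ΔT = −0.52 × (−$154 million) = +$80.08 million.
Expenditure multiplier = 1/(1 − c(1−t) + m) = 1/(1 − 0.52×0.75 + 0.08) = 1/0.69 ≈ 1.449.
The tax multiplier is −c × k ≈ −0.754, so ΔY = k × (−c·ΔT) = (+$80.08 million) / 0.69 ≈ +$116 million.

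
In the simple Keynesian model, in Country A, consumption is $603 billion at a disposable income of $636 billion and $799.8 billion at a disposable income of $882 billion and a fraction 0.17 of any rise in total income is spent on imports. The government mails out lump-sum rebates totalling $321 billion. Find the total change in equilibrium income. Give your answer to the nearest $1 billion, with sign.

+$694 billion

MPC = ΔC/ΔYd = (799.8 − 603)/(882 − 636) = 196.8/246 = 0.8.
A lump-sum tax change of −$321 billion shifts disposable income by +$321 billion; first-round consumption changes by −c × ΔT = −0.8 × (−$321 billion) = +$256.8 billion.
Expenditure multiplier = 1/(1 − c + m) = 1/(1 − 0.8 + 0.17) = 1/0.37 ≈ 2.703.
The tax multiplier is −c × k ≈ −2.162, so ΔY = k × (−c·ΔT) = (+$256.8 billion) / 0.37 ≈ +$694 billion.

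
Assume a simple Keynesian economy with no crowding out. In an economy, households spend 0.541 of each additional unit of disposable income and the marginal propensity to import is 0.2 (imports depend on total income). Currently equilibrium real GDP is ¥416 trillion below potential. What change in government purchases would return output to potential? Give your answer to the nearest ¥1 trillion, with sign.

+¥274 trillion

Spending multiplier = 1/(1 − c + m) = 1/(1 − 0.541 + 0.2) = 1/0.659 ≈ 1.517.
Need ΔY = +¥416 trillion, so ΔG = ΔY/k = (+¥416 trillion) × 0.659 ≈ +¥274 trillion.
The government should increase government purchases by ¥274 trillion.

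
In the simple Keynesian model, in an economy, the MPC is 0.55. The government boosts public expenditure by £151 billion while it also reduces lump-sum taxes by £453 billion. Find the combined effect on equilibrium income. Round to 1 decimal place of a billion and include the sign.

+£889.2 billion

Expenditure multiplier = 1/(1 − MPC) = 1/(1 − 0.55) = 1/0.45 ≈ 2.222.
ΔG contributes k·ΔG = (+£151 billion) / 0.45 ≈ +£335.6 billion.
ΔT of −£453 billion changes first-round spending by −c·ΔT = +£249.15 billion, contributing k·(−c·ΔT) = (+£249.15 billion) / 0.45 ≈ +£553.7 billion.
Net ΔY = k(ΔG − c·ΔT) = (+£400.15 billion) / 0.45 ≈ +£889.2 billion.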